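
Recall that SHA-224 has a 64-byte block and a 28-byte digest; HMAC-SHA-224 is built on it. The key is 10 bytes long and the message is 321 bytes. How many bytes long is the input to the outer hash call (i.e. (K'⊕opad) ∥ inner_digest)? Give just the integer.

Key is 10 ≤ 64 bytes, zero-padded: |K'| = 64.
Outer input = (K'⊕opad) ∥ H(inner) → 64 + 28 = 92 bytes.

92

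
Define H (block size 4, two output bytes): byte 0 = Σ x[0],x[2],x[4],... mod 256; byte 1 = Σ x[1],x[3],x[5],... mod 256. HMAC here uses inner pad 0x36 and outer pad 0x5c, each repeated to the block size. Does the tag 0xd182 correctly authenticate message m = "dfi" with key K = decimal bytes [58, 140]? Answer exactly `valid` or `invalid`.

valid

Key decimal bytes [58, 140] = 3a 8c is 2 bytes ≤ B = 4; zero-pad to 4 bytes: K' = 3a 8c 00 00.
K' ⊕ ipad = 0c ba 36 36; K' ⊕ opad = 66 d0 5c 5c.
Inner hash: even-index sum = 271 mod 256 = 15; odd-index sum = 342 mod 256 = 86 → 0f 56.
Outer hash (recomputed tag): even-index sum = 209 mod 256 = 209; odd-index sum = 386 mod 256 = 130 → d1 82.
Recomputed tag = d182; claimed = d182 → match.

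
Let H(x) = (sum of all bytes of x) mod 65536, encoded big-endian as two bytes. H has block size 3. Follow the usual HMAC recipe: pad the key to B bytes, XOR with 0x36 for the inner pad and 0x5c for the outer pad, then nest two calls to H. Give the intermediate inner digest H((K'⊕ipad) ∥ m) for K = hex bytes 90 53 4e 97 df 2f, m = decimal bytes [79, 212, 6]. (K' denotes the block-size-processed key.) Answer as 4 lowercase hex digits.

Key hex bytes 90 53 4e 97 df 2f is 6 bytes > B = 3, so hash it first: H(key) = 02 d6, then zero-pad to 3 bytes: K' = 02 d6 00.
K' ⊕ ipad = 34 e0 36.
Inner input = 34 e0 36 ∥ 4f d4 06.
Inner hash: sum = 52+224+54+79+212+6 = 627 → 02 73.

0273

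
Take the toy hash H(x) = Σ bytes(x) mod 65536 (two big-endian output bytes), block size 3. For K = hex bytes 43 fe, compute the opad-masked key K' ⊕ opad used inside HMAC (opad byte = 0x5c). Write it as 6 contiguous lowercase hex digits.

1fa25c

Key hex bytes 43 fe is 2 bytes ≤ B = 3; zero-pad to 3 bytes: K' = 43 fe 00.
XOR each byte with 0x5c: 43⊕5c=1f, fe⊕5c=a2, 00⊕5c=5c.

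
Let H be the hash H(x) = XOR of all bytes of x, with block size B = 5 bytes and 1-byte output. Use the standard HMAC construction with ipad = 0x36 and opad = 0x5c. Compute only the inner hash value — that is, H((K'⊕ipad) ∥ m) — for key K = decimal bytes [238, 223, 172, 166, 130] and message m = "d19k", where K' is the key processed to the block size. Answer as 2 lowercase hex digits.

Key decimal bytes [238, 223, 172, 166, 130] = ee df ac a6 82 is exactly B = 5 bytes: K' = ee df ac a6 82.
K' ⊕ ipad = d8 e9 9a 90 b4.
Inner input = d8 e9 9a 90 b4 ∥ 64 31 39 6b.
Inner hash: XOR d8⊕e9⊕9a⊕90⊕b4⊕64⊕31⊕39⊕6b = 88.

88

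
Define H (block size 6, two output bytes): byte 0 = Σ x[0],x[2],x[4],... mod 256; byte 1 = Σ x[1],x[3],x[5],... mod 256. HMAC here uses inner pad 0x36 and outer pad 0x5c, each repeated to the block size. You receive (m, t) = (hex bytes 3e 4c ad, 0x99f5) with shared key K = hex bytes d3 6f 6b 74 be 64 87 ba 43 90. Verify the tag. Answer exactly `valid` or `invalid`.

Key hex bytes d3 6f 6b 74 be 64 87 ba 43 90 is 10 bytes > B = 6, so hash it first: H(key) = c6 91, then zero-pad to 6 bytes: K' = c6 91 00 00 00 00.
K' ⊕ ipad = f0 a7 36 36 36 36; K' ⊕ opad = 9a cd 5c 5c 5c 5c.
Inner hash: even-index sum = 583 mod 256 = 71; odd-index sum = 351 mod 256 = 95 → 47 5f.
Outer hash (recomputed tag): even-index sum = 409 mod 256 = 153; odd-index sum = 484 mod 256 = 228 → 99 e4.
Recomputed tag = 99e4; claimed = 99f5 → mismatch.

invalid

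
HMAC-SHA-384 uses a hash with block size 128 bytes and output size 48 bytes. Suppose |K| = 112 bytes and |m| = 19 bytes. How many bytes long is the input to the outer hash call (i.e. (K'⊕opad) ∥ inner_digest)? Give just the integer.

Key is 112 ≤ 128 bytes, zero-padded: |K'| = 128.
Outer input = (K'⊕opad) ∥ H(inner) → 128 + 48 = 176 bytes.

176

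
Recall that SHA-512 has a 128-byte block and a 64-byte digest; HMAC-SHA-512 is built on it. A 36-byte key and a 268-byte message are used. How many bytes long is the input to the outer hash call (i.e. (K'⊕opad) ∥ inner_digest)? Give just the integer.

Key is 36 ≤ 128 bytes, zero-padded: |K'| = 128.
Outer input = (K'⊕opad) ∥ H(inner) → 128 + 64 = 192 bytes.

192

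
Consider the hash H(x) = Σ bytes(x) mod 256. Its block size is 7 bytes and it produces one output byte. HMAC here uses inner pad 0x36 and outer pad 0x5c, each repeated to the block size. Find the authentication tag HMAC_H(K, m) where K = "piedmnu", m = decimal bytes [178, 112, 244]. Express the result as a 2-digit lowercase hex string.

Key "piedmnu" = 70 69 65 64 6d 6e 75 is exactly B = 7 bytes: K' = 70 69 65 64 6d 6e 75.
K' ⊕ ipad = 46 5f 53 52 5b 58 43.  K' ⊕ opad = 2c 35 39 38 31 32 29.
Inner input = (K'⊕ipad) ∥ m = 46 5f 53 52 5b 58 43 ∥ b2 70 f4.
Inner hash: sum = 70+95+83+82+91+88+67+178+112+244 = 1110; mod 256 = 86 → 56.
Outer input = (K'⊕opad) ∥ inner = 2c 35 39 38 31 32 29 ∥ 56.
Outer hash (tag): sum = 44+53+57+56+49+50+41+86 = 436; mod 256 = 180 → b4.

b4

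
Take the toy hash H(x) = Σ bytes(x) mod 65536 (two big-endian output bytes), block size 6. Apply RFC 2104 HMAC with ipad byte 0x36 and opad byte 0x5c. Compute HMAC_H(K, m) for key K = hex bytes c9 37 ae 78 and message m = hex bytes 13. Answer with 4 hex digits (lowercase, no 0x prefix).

Key hex bytes c9 37 ae 78 is 4 bytes ≤ B = 6; zero-pad to 6 bytes: K' = c9 37 ae 78 00 00.
K' ⊕ ipad = ff 01 98 4e 36 36.  K' ⊕ opad = 95 6b f2 24 5c 5c.
Inner input = (K'⊕ipad) ∥ m = ff 01 98 4e 36 36 ∥ 13.
Inner hash: sum = 255+1+152+78+54+54+19 = 613 → 02 65.
Outer input = (K'⊕opad) ∥ inner = 95 6b f2 24 5c 5c ∥ 02 65.
Outer hash (tag): sum = 149+107+242+36+92+92+2+101 = 821 → 03 35.

0335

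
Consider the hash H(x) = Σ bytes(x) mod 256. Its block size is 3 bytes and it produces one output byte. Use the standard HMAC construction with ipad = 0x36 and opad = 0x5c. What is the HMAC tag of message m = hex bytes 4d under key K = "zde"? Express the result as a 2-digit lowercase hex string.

d5

Key "zde" = 7a 64 65 is exactly B = 3 bytes: K' = 7a 64 65.
K' ⊕ ipad = 4c 52 53.  K' ⊕ opad = 26 38 39.
Inner input = (K'⊕ipad) ∥ m = 4c 52 53 ∥ 4d.
Inner hash: sum = 76+82+83+77 = 318; mod 256 = 62 → 3e.
Outer input = (K'⊕opad) ∥ inner = 26 38 39 ∥ 3e.
Outer hash (tag): sum = 38+56+57+62 = 213 → d5.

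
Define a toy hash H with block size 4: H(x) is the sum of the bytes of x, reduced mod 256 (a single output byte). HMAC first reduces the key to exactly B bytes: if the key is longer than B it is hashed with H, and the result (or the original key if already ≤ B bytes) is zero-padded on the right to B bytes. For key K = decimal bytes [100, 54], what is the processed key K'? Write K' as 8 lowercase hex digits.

Key decimal bytes [100, 54] = 64 36 is 2 bytes ≤ B = 4; zero-pad to 4 bytes: K' = 64 36 00 00.

64360000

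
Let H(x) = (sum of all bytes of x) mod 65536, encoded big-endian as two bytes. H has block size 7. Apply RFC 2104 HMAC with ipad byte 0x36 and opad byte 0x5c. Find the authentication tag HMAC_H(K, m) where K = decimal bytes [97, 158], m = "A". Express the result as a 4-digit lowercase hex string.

031b

Key decimal bytes [97, 158] = 61 9e is 2 bytes ≤ B = 7; zero-pad to 7 bytes: K' = 61 9e 00 00 00 00 00.
K' ⊕ ipad = 57 a8 36 36 36 36 36.  K' ⊕ opad = 3d c2 5c 5c 5c 5c 5c.
Inner input = (K'⊕ipad) ∥ m = 57 a8 36 36 36 36 36 ∥ 41.
Inner hash: sum = 87+168+54+54+54+54+54+65 = 590 → 02 4e.
Outer input = (K'⊕opad) ∥ inner = 3d c2 5c 5c 5c 5c 5c ∥ 02 4e.
Outer hash (tag): sum = 61+194+92+92+92+92+92+2+78 = 795 → 03 1b.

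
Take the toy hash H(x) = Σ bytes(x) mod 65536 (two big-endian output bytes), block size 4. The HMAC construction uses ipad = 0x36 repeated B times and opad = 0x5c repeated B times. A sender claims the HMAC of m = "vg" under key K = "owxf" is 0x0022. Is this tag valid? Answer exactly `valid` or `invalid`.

invalid

Key "owxf" = 6f 77 78 66 is exactly B = 4 bytes: K' = 6f 77 78 66.
K' ⊕ ipad = 59 41 4e 50; K' ⊕ opad = 33 2b 24 3a.
Inner hash: sum = 89+65+78+80+118+103 = 533 → 02 15.
Outer hash (recomputed tag): sum = 51+43+36+58+2+21 = 211 → 00 d3.
Recomputed tag = 00d3; claimed = 0022 → mismatch.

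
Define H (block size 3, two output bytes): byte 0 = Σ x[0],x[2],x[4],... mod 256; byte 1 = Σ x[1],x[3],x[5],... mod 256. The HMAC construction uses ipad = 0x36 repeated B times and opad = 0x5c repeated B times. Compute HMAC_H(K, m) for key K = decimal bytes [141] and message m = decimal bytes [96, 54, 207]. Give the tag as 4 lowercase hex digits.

Key decimal bytes [141] = 8d is 1 byte ≤ B = 3; zero-pad to 3 bytes: K' = 8d 00 00.
K' ⊕ ipad = bb 36 36.  K' ⊕ opad = d1 5c 5c.
Inner input = (K'⊕ipad) ∥ m = bb 36 36 ∥ 60 36 cf.
Inner hash: even-index sum = 295 mod 256 = 39; odd-index sum = 357 mod 256 = 101 → 27 65.
Outer input = (K'⊕opad) ∥ inner = d1 5c 5c ∥ 27 65.
Outer hash (tag): even-index sum = 402 mod 256 = 146; odd-index sum = 131 mod 256 = 131 → 92 83.

9283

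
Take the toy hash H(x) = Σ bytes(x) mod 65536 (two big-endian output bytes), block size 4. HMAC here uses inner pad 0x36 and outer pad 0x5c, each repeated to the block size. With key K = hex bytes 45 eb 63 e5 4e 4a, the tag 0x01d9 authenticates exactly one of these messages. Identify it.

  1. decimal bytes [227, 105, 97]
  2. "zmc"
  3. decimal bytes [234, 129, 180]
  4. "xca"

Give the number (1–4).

1

Key hex bytes 45 eb 63 e5 4e 4a is 6 bytes > B = 4, so hash it first: H(key) = 03 10, then zero-pad to 4 bytes: K' = 03 10 00 00.
K' ⊕ ipad = 35 26 36 36; K' ⊕ opad = 5f 4c 5c 5c.
m1: inner = H(35 26 36 36 e3 69 61) = 02 74; tag = H(5f 4c 5c 5c 02 74) = 01d9 ← matches
m2: inner = H(35 26 36 36 7a 6d 63) = 02 11; tag = H(5f 4c 5c 5c 02 11) = 0176
m3: inner = H(35 26 36 36 ea 81 b4) = 02 e6; tag = H(5f 4c 5c 5c 02 e6) = 024b
m4: inner = H(35 26 36 36 78 63 61) = 02 03; tag = H(5f 4c 5c 5c 02 03) = 0168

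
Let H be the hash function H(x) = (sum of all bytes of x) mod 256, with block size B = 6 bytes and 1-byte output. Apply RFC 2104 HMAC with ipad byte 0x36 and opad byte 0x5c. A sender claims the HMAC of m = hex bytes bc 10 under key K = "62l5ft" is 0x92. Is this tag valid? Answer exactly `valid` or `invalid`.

Key "62l5ft" = 36 32 6c 35 66 74 is exactly B = 6 bytes: K' = 36 32 6c 35 66 74.
K' ⊕ ipad = 00 04 5a 03 50 42; K' ⊕ opad = 6a 6e 30 69 3a 28.
Inner hash: sum = 0+4+90+3+80+66+188+16 = 447; mod 256 = 191 → bf.
Outer hash (recomputed tag): sum = 106+110+48+105+58+40+191 = 658; mod 256 = 146 → 92.
Recomputed tag = 92; claimed = 92 → match.

valid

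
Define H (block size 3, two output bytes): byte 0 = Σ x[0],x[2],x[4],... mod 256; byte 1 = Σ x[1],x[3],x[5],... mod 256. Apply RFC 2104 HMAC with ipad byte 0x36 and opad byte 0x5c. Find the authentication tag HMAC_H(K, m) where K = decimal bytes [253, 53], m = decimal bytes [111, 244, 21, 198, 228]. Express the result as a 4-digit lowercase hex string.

Key decimal bytes [253, 53] = fd 35 is 2 bytes ≤ B = 3; zero-pad to 3 bytes: K' = fd 35 00.
K' ⊕ ipad = cb 03 36.  K' ⊕ opad = a1 69 5c.
Inner input = (K'⊕ipad) ∥ m = cb 03 36 ∥ 6f f4 15 c6 e4.
Inner hash: even-index sum = 699 mod 256 = 187; odd-index sum = 363 mod 256 = 107 → bb 6b.
Outer input = (K'⊕opad) ∥ inner = a1 69 5c ∥ bb 6b.
Outer hash (tag): even-index sum = 360 mod 256 = 104; odd-index sum = 292 mod 256 = 36 → 68 24.

6824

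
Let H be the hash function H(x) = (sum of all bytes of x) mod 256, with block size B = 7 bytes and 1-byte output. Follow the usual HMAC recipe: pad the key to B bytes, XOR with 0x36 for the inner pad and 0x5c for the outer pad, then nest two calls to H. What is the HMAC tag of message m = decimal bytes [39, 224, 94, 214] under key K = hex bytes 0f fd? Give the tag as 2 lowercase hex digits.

Key hex bytes 0f fd is 2 bytes ≤ B = 7; zero-pad to 7 bytes: K' = 0f fd 00 00 00 00 00.
K' ⊕ ipad = 39 cb 36 36 36 36 36.  K' ⊕ opad = 53 a1 5c 5c 5c 5c 5c.
Inner input = (K'⊕ipad) ∥ m = 39 cb 36 36 36 36 36 ∥ 27 e0 5e d6.
Inner hash: sum = 57+203+54+54+54+54+54+39+224+94+214 = 1101; mod 256 = 77 → 4d.
Outer input = (K'⊕opad) ∥ inner = 53 a1 5c 5c 5c 5c 5c ∥ 4d.
Outer hash (tag): sum = 83+161+92+92+92+92+92+77 = 781; mod 256 = 13 → 0d.

0d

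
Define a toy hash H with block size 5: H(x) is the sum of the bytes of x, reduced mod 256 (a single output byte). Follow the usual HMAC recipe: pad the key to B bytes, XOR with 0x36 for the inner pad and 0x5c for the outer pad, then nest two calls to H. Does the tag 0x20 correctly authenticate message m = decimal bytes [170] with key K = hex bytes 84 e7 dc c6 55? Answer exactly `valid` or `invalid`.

Key hex bytes 84 e7 dc c6 55 is exactly B = 5 bytes: K' = 84 e7 dc c6 55.
K' ⊕ ipad = b2 d1 ea f0 63; K' ⊕ opad = d8 bb 80 9a 09.
Inner hash: sum = 178+209+234+240+99+170 = 1130; mod 256 = 106 → 6a.
Outer hash (recomputed tag): sum = 216+187+128+154+9+106 = 800; mod 256 = 32 → 20.
Recomputed tag = 20; claimed = 20 → match.

valid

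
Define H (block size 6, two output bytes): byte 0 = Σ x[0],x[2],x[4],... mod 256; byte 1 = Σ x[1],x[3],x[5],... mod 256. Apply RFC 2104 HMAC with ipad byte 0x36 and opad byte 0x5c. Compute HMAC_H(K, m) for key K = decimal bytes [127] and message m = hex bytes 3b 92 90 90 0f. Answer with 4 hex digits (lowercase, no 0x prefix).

Key decimal bytes [127] = 7f is 1 byte ≤ B = 6; zero-pad to 6 bytes: K' = 7f 00 00 00 00 00.
K' ⊕ ipad = 49 36 36 36 36 36.  K' ⊕ opad = 23 5c 5c 5c 5c 5c.
Inner input = (K'⊕ipad) ∥ m = 49 36 36 36 36 36 ∥ 3b 92 90 90 0f.
Inner hash: even-index sum = 399 mod 256 = 143; odd-index sum = 452 mod 256 = 196 → 8f c4.
Outer input = (K'⊕opad) ∥ inner = 23 5c 5c 5c 5c 5c ∥ 8f c4.
Outer hash (tag): even-index sum = 362 mod 256 = 106; odd-index sum = 472 mod 256 = 216 → 6a d8.

6ad8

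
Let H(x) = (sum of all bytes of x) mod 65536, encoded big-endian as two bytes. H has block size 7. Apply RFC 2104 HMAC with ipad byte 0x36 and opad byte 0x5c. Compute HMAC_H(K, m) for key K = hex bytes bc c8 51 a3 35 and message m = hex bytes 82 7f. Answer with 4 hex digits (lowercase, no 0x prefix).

0498

Key hex bytes bc c8 51 a3 35 is 5 bytes ≤ B = 7; zero-pad to 7 bytes: K' = bc c8 51 a3 35 00 00.
K' ⊕ ipad = 8a fe 67 95 03 36 36.  K' ⊕ opad = e0 94 0d ff 69 5c 5c.
Inner input = (K'⊕ipad) ∥ m = 8a fe 67 95 03 36 36 ∥ 82 7f.
Inner hash: sum = 138+254+103+149+3+54+54+130+127 = 1012 → 03 f4.
Outer input = (K'⊕opad) ∥ inner = e0 94 0d ff 69 5c 5c ∥ 03 f4.
Outer hash (tag): sum = 224+148+13+255+105+92+92+3+244 = 1176 → 04 98.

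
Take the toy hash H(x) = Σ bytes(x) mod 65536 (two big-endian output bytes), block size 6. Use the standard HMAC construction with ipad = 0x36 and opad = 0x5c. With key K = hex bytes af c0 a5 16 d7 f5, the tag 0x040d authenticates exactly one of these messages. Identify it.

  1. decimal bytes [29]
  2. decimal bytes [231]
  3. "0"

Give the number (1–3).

Key hex bytes af c0 a5 16 d7 f5 is exactly B = 6 bytes: K' = af c0 a5 16 d7 f5.
K' ⊕ ipad = 99 f6 93 20 e1 c3; K' ⊕ opad = f3 9c f9 4a 8b a9.
m1: inner = H(99 f6 93 20 e1 c3 1d) = 04 03; tag = H(f3 9c f9 4a 8b a9 04 03) = 040d ← matches
m2: inner = H(99 f6 93 20 e1 c3 e7) = 04 cd; tag = H(f3 9c f9 4a 8b a9 04 cd) = 04d7
m3: inner = H(99 f6 93 20 e1 c3 30) = 04 16; tag = H(f3 9c f9 4a 8b a9 04 16) = 0420

1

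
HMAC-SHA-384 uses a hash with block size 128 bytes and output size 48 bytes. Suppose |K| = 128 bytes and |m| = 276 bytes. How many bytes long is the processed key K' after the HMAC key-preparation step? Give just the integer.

128

Key is 128 ≤ 128 bytes, zero-padded: |K'| = 128.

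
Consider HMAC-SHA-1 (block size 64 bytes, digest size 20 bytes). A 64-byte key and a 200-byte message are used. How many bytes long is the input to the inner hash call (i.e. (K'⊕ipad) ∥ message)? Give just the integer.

264

Key is 64 ≤ 64 bytes, zero-padded: |K'| = 64.
Inner input = (K'⊕ipad) ∥ m → 64 + 200 = 264 bytes.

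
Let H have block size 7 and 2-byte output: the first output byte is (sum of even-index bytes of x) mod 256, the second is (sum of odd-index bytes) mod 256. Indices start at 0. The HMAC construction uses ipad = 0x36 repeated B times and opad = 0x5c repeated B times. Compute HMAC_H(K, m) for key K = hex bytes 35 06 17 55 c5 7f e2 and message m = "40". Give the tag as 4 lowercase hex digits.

1ba1

Key hex bytes 35 06 17 55 c5 7f e2 is exactly B = 7 bytes: K' = 35 06 17 55 c5 7f e2.
K' ⊕ ipad = 03 30 21 63 f3 49 d4.  K' ⊕ opad = 69 5a 4b 09 99 23 be.
Inner input = (K'⊕ipad) ∥ m = 03 30 21 63 f3 49 d4 ∥ 34 30.
Inner hash: even-index sum = 539 mod 256 = 27; odd-index sum = 272 mod 256 = 16 → 1b 10.
Outer input = (K'⊕opad) ∥ inner = 69 5a 4b 09 99 23 be ∥ 1b 10.
Outer hash (tag): even-index sum = 539 mod 256 = 27; odd-index sum = 161 mod 256 = 161 → 1b a1.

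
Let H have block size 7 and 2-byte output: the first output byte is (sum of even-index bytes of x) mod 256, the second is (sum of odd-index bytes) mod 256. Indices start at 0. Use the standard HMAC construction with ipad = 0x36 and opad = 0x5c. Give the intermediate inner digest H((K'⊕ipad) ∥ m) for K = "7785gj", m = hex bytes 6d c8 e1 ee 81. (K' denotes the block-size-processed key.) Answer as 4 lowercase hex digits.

Key "7785gj" = 37 37 38 35 67 6a is 6 bytes ≤ B = 7; zero-pad to 7 bytes: K' = 37 37 38 35 67 6a 00.
K' ⊕ ipad = 01 01 0e 03 51 5c 36.
Inner input = 01 01 0e 03 51 5c 36 ∥ 6d c8 e1 ee 81.
Inner hash: even-index sum = 588 mod 256 = 76; odd-index sum = 559 mod 256 = 47 → 4c 2f.

4c2f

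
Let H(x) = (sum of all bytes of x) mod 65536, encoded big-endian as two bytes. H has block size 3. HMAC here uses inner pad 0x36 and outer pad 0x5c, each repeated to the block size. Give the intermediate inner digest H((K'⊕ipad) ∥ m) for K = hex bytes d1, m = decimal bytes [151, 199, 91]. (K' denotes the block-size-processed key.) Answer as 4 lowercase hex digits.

Key hex bytes d1 is 1 byte ≤ B = 3; zero-pad to 3 bytes: K' = d1 00 00.
K' ⊕ ipad = e7 36 36.
Inner input = e7 36 36 ∥ 97 c7 5b.
Inner hash: sum = 231+54+54+151+199+91 = 780 → 03 0c.

030c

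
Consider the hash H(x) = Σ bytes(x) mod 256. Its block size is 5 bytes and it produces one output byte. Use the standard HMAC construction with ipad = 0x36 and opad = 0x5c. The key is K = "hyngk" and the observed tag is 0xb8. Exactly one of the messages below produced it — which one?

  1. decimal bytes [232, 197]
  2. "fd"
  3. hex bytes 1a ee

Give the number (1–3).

3

Key "hyngk" = 68 79 6e 67 6b is exactly B = 5 bytes: K' = 68 79 6e 67 6b.
K' ⊕ ipad = 5e 4f 58 51 5d; K' ⊕ opad = 34 25 32 3b 37.
m1: inner = H(5e 4f 58 51 5d e8 c5) = 60; tag = H(34 25 32 3b 37 60) = 5d
m2: inner = H(5e 4f 58 51 5d 66 64) = 7d; tag = H(34 25 32 3b 37 7d) = 7a
m3: inner = H(5e 4f 58 51 5d 1a ee) = bb; tag = H(34 25 32 3b 37 bb) = b8 ← matches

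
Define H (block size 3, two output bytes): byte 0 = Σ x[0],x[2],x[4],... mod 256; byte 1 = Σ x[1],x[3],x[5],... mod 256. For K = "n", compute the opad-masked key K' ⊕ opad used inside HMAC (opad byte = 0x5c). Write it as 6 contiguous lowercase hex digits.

Key "n" = 6e is 1 byte ≤ B = 3; zero-pad to 3 bytes: K' = 6e 00 00.
XOR each byte with 0x5c: 6e⊕5c=32, 00⊕5c=5c, 00⊕5c=5c.

325c5c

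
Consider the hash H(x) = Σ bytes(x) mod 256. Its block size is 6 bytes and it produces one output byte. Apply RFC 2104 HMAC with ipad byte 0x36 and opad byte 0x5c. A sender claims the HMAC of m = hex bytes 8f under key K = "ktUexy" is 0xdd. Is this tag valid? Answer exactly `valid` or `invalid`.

invalid

Key "ktUexy" = 6b 74 55 65 78 79 is exactly B = 6 bytes: K' = 6b 74 55 65 78 79.
K' ⊕ ipad = 5d 42 63 53 4e 4f; K' ⊕ opad = 37 28 09 39 24 25.
Inner hash: sum = 93+66+99+83+78+79+143 = 641; mod 256 = 129 → 81.
Outer hash (recomputed tag): sum = 55+40+9+57+36+37+129 = 363; mod 256 = 107 → 6b.
Recomputed tag = 6b; claimed = dd → mismatch.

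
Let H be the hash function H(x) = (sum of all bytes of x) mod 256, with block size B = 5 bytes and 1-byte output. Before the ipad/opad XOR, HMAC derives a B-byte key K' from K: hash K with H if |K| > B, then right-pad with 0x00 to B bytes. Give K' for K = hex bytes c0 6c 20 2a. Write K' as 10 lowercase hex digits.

c06c202a00

Key hex bytes c0 6c 20 2a is 4 bytes ≤ B = 5; zero-pad to 5 bytes: K' = c0 6c 20 2a 00.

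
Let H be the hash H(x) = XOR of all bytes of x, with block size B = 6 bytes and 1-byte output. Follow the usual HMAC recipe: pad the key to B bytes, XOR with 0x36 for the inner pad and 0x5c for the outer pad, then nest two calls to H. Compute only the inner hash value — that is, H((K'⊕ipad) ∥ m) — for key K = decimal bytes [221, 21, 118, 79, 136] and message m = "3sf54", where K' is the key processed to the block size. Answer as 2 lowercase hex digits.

5e

Key decimal bytes [221, 21, 118, 79, 136] = dd 15 76 4f 88 is 5 bytes ≤ B = 6; zero-pad to 6 bytes: K' = dd 15 76 4f 88 00.
K' ⊕ ipad = eb 23 40 79 be 36.
Inner input = eb 23 40 79 be 36 ∥ 33 73 66 35 34.
Inner hash: XOR eb⊕23⊕40⊕79⊕be⊕36⊕33⊕73⊕66⊕35⊕34 = 5e.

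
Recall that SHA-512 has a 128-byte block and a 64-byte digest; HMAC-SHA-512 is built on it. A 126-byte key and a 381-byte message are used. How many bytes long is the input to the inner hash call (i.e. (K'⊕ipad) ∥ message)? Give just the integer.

Key is 126 ≤ 128 bytes, zero-padded: |K'| = 128.
Inner input = (K'⊕ipad) ∥ m → 128 + 381 = 509 bytes.

509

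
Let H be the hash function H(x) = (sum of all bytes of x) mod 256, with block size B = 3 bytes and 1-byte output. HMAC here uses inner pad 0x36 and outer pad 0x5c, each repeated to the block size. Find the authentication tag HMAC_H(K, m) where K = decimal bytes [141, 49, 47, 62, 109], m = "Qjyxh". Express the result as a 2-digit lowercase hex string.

Key decimal bytes [141, 49, 47, 62, 109] = 8d 31 2f 3e 6d is 5 bytes > B = 3, so hash it first: H(key) = 98, then zero-pad to 3 bytes: K' = 98 00 00.
K' ⊕ ipad = ae 36 36.  K' ⊕ opad = c4 5c 5c.
Inner input = (K'⊕ipad) ∥ m = ae 36 36 ∥ 51 6a 79 78 68.
Inner hash: sum = 174+54+54+81+106+121+120+104 = 814; mod 256 = 46 → 2e.
Outer input = (K'⊕opad) ∥ inner = c4 5c 5c ∥ 2e.
Outer hash (tag): sum = 196+92+92+46 = 426; mod 256 = 170 → aa.

aa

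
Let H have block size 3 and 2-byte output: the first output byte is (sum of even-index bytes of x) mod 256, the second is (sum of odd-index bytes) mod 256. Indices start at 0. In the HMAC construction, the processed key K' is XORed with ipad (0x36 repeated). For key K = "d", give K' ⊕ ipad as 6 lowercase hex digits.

523636

Key "d" = 64 is 1 byte ≤ B = 3; zero-pad to 3 bytes: K' = 64 00 00.
XOR each byte with 0x36: 64⊕36=52, 00⊕36=36, 00⊕36=36.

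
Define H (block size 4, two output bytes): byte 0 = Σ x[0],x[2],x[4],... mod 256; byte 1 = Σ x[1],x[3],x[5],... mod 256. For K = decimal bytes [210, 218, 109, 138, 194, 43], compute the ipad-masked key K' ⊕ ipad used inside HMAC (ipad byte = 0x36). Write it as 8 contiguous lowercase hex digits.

37b93636

Key decimal bytes [210, 218, 109, 138, 194, 43] = d2 da 6d 8a c2 2b is 6 bytes > B = 4, so hash it first: H(key) = 01 8f, then zero-pad to 4 bytes: K' = 01 8f 00 00.
XOR each byte with 0x36: 01⊕36=37, 8f⊕36=b9, 00⊕36=36, 00⊕36=36.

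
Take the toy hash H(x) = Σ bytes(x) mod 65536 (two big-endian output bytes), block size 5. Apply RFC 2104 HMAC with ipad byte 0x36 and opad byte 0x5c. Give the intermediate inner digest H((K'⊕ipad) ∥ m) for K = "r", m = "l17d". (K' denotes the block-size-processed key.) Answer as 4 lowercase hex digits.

0254

Key "r" = 72 is 1 byte ≤ B = 5; zero-pad to 5 bytes: K' = 72 00 00 00 00.
K' ⊕ ipad = 44 36 36 36 36.
Inner input = 44 36 36 36 36 ∥ 6c 31 37 64.
Inner hash: sum = 68+54+54+54+54+108+49+55+100 = 596 → 02 54.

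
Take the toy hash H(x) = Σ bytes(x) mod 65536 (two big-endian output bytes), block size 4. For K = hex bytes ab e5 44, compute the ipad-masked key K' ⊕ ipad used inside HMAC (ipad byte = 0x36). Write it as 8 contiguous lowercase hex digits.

9dd37236

Key hex bytes ab e5 44 is 3 bytes ≤ B = 4; zero-pad to 4 bytes: K' = ab e5 44 00.
XOR each byte with 0x36: ab⊕36=9d, e5⊕36=d3, 44⊕36=72, 00⊕36=36.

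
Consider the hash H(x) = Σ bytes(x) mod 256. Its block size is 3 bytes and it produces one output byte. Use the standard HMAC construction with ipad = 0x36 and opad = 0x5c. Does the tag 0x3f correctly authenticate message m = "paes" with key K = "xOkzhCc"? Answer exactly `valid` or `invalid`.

valid

Key "xOkzhCc" = 78 4f 6b 7a 68 43 63 is 7 bytes > B = 3, so hash it first: H(key) = ba, then zero-pad to 3 bytes: K' = ba 00 00.
K' ⊕ ipad = 8c 36 36; K' ⊕ opad = e6 5c 5c.
Inner hash: sum = 140+54+54+112+97+101+115 = 673; mod 256 = 161 → a1.
Outer hash (recomputed tag): sum = 230+92+92+161 = 575; mod 256 = 63 → 3f.
Recomputed tag = 3f; claimed = 3f → match.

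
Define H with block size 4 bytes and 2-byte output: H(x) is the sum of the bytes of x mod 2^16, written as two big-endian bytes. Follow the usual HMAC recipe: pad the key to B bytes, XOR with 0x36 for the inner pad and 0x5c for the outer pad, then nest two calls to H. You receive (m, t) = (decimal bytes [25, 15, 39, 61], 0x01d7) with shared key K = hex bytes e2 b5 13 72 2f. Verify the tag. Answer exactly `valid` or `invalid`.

valid

Key hex bytes e2 b5 13 72 2f is 5 bytes > B = 4, so hash it first: H(key) = 02 4b, then zero-pad to 4 bytes: K' = 02 4b 00 00.
K' ⊕ ipad = 34 7d 36 36; K' ⊕ opad = 5e 17 5c 5c.
Inner hash: sum = 52+125+54+54+25+15+39+61 = 425 → 01 a9.
Outer hash (recomputed tag): sum = 94+23+92+92+1+169 = 471 → 01 d7.
Recomputed tag = 01d7; claimed = 01d7 → match.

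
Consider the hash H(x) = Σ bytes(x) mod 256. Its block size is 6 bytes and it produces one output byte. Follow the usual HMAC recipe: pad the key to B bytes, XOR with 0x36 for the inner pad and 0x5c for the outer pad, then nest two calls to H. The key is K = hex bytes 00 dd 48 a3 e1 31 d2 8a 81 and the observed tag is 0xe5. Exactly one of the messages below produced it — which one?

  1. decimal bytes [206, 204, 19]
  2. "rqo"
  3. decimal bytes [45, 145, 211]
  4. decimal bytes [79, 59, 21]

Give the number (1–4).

Key hex bytes 00 dd 48 a3 e1 31 d2 8a 81 is 9 bytes > B = 6, so hash it first: H(key) = b7, then zero-pad to 6 bytes: K' = b7 00 00 00 00 00.
K' ⊕ ipad = 81 36 36 36 36 36; K' ⊕ opad = eb 5c 5c 5c 5c 5c.
m1: inner = H(81 36 36 36 36 36 ce cc 13) = 3c; tag = H(eb 5c 5c 5c 5c 5c 3c) = f3
m2: inner = H(81 36 36 36 36 36 72 71 6f) = e1; tag = H(eb 5c 5c 5c 5c 5c e1) = 98
m3: inner = H(81 36 36 36 36 36 2d 91 d3) = 20; tag = H(eb 5c 5c 5c 5c 5c 20) = d7
m4: inner = H(81 36 36 36 36 36 4f 3b 15) = 2e; tag = H(eb 5c 5c 5c 5c 5c 2e) = e5 ← matches

4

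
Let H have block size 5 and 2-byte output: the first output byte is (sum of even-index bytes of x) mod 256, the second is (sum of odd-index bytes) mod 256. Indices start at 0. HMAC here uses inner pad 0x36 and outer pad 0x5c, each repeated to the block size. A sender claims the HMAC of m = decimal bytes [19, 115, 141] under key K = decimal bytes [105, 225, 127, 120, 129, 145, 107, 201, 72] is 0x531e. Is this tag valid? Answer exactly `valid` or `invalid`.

Key decimal bytes [105, 225, 127, 120, 129, 145, 107, 201, 72] = 69 e1 7f 78 81 91 6b c9 48 is 9 bytes > B = 5, so hash it first: H(key) = 1c b3, then zero-pad to 5 bytes: K' = 1c b3 00 00 00.
K' ⊕ ipad = 2a 85 36 36 36; K' ⊕ opad = 40 ef 5c 5c 5c.
Inner hash: even-index sum = 265 mod 256 = 9; odd-index sum = 347 mod 256 = 91 → 09 5b.
Outer hash (recomputed tag): even-index sum = 339 mod 256 = 83; odd-index sum = 340 mod 256 = 84 → 53 54.
Recomputed tag = 5354; claimed = 531e → mismatch.

invalid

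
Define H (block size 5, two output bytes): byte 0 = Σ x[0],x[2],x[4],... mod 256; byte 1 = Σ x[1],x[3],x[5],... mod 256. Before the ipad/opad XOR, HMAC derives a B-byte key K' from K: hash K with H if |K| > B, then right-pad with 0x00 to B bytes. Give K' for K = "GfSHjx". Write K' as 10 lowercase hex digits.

0426000000

|K| = 6 > B = 5, so first hash the key.
H(K): even-index sum = 260 mod 256 = 4; odd-index sum = 294 mod 256 = 38 → 04 26.
Zero-pad H(K) = 04 26 to 5 bytes: K' = 04 26 00 00 00.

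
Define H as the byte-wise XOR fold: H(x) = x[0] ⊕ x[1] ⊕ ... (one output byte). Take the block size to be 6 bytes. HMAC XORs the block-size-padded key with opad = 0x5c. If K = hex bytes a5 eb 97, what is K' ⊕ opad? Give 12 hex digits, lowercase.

f9b7cb5c5c5c

Key hex bytes a5 eb 97 is 3 bytes ≤ B = 6; zero-pad to 6 bytes: K' = a5 eb 97 00 00 00.
XOR each byte with 0x5c: a5⊕5c=f9, eb⊕5c=b7, 97⊕5c=cb, 00⊕5c=5c, 00⊕5c=5c, 00⊕5c=5c.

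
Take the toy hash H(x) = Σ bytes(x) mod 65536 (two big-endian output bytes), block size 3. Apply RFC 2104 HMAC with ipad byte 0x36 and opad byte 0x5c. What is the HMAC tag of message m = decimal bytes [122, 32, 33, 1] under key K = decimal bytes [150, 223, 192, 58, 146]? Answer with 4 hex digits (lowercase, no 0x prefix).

0177

Key decimal bytes [150, 223, 192, 58, 146] = 96 df c0 3a 92 is 5 bytes > B = 3, so hash it first: H(key) = 03 01, then zero-pad to 3 bytes: K' = 03 01 00.
K' ⊕ ipad = 35 37 36.  K' ⊕ opad = 5f 5d 5c.
Inner input = (K'⊕ipad) ∥ m = 35 37 36 ∥ 7a 20 21 01.
Inner hash: sum = 53+55+54+122+32+33+1 = 350 → 01 5e.
Outer input = (K'⊕opad) ∥ inner = 5f 5d 5c ∥ 01 5e.
Outer hash (tag): sum = 95+93+92+1+94 = 375 → 01 77.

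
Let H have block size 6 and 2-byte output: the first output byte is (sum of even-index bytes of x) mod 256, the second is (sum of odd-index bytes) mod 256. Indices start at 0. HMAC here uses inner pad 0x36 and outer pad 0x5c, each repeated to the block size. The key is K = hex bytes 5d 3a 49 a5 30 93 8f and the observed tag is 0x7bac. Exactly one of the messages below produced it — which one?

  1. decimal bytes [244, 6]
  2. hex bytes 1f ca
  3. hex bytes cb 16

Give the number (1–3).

3

Key hex bytes 5d 3a 49 a5 30 93 8f is 7 bytes > B = 6, so hash it first: H(key) = 65 72, then zero-pad to 6 bytes: K' = 65 72 00 00 00 00.
K' ⊕ ipad = 53 44 36 36 36 36; K' ⊕ opad = 39 2e 5c 5c 5c 5c.
m1: inner = H(53 44 36 36 36 36 f4 06) = b3 b6; tag = H(39 2e 5c 5c 5c 5c b3 b6) = a49c
m2: inner = H(53 44 36 36 36 36 1f ca) = de 7a; tag = H(39 2e 5c 5c 5c 5c de 7a) = cf60
m3: inner = H(53 44 36 36 36 36 cb 16) = 8a c6; tag = H(39 2e 5c 5c 5c 5c 8a c6) = 7bac ← matches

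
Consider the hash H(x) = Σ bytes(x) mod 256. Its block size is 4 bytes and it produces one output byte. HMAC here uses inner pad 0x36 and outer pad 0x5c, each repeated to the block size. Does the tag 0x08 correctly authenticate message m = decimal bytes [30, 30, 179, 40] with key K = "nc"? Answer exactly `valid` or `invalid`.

invalid

Key "nc" = 6e 63 is 2 bytes ≤ B = 4; zero-pad to 4 bytes: K' = 6e 63 00 00.
K' ⊕ ipad = 58 55 36 36; K' ⊕ opad = 32 3f 5c 5c.
Inner hash: sum = 88+85+54+54+30+30+179+40 = 560; mod 256 = 48 → 30.
Outer hash (recomputed tag): sum = 50+63+92+92+48 = 345; mod 256 = 89 → 59.
Recomputed tag = 59; claimed = 08 → mismatch.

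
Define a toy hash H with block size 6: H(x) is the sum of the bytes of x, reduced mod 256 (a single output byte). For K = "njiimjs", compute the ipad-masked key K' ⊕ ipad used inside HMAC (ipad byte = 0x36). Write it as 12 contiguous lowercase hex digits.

c23636363636

Key "njiimjs" = 6e 6a 69 69 6d 6a 73 is 7 bytes > B = 6, so hash it first: H(key) = f4, then zero-pad to 6 bytes: K' = f4 00 00 00 00 00.
XOR each byte with 0x36: f4⊕36=c2, 00⊕36=36, 00⊕36=36, 00⊕36=36, 00⊕36=36, 00⊕36=36.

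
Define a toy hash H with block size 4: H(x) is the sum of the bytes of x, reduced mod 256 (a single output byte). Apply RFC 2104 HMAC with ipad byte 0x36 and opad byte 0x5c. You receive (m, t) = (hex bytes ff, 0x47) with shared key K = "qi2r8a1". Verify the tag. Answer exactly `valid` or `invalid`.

Key "qi2r8a1" = 71 69 32 72 38 61 31 is 7 bytes > B = 4, so hash it first: H(key) = 48, then zero-pad to 4 bytes: K' = 48 00 00 00.
K' ⊕ ipad = 7e 36 36 36; K' ⊕ opad = 14 5c 5c 5c.
Inner hash: sum = 126+54+54+54+255 = 543; mod 256 = 31 → 1f.
Outer hash (recomputed tag): sum = 20+92+92+92+31 = 327; mod 256 = 71 → 47.
Recomputed tag = 47; claimed = 47 → match.

valid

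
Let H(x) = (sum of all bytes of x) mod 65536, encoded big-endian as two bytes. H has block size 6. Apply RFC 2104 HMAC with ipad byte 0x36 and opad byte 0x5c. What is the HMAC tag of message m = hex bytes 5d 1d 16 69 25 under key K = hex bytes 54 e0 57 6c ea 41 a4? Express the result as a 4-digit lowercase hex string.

Key hex bytes 54 e0 57 6c ea 41 a4 is 7 bytes > B = 6, so hash it first: H(key) = 03 c6, then zero-pad to 6 bytes: K' = 03 c6 00 00 00 00.
K' ⊕ ipad = 35 f0 36 36 36 36.  K' ⊕ opad = 5f 9a 5c 5c 5c 5c.
Inner input = (K'⊕ipad) ∥ m = 35 f0 36 36 36 36 ∥ 5d 1d 16 69 25.
Inner hash: sum = 53+240+54+54+54+54+93+29+22+105+37 = 795 → 03 1b.
Outer input = (K'⊕opad) ∥ inner = 5f 9a 5c 5c 5c 5c ∥ 03 1b.
Outer hash (tag): sum = 95+154+92+92+92+92+3+27 = 647 → 02 87.

0287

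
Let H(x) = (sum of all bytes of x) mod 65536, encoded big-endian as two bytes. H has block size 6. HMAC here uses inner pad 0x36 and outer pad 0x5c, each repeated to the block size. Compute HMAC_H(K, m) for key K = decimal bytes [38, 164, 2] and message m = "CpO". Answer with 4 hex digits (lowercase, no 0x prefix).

0360

Key decimal bytes [38, 164, 2] = 26 a4 02 is 3 bytes ≤ B = 6; zero-pad to 6 bytes: K' = 26 a4 02 00 00 00.
K' ⊕ ipad = 10 92 34 36 36 36.  K' ⊕ opad = 7a f8 5e 5c 5c 5c.
Inner input = (K'⊕ipad) ∥ m = 10 92 34 36 36 36 ∥ 43 70 4f.
Inner hash: sum = 16+146+52+54+54+54+67+112+79 = 634 → 02 7a.
Outer input = (K'⊕opad) ∥ inner = 7a f8 5e 5c 5c 5c ∥ 02 7a.
Outer hash (tag): sum = 122+248+94+92+92+92+2+122 = 864 → 03 60.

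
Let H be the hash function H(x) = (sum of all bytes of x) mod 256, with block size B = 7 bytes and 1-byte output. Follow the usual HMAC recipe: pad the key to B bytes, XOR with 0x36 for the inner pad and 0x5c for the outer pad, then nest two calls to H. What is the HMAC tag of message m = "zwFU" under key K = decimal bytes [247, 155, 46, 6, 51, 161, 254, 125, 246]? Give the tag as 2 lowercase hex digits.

Key decimal bytes [247, 155, 46, 6, 51, 161, 254, 125, 246] = f7 9b 2e 06 33 a1 fe 7d f6 is 9 bytes > B = 7, so hash it first: H(key) = 0b, then zero-pad to 7 bytes: K' = 0b 00 00 00 00 00 00.
K' ⊕ ipad = 3d 36 36 36 36 36 36.  K' ⊕ opad = 57 5c 5c 5c 5c 5c 5c.
Inner input = (K'⊕ipad) ∥ m = 3d 36 36 36 36 36 36 ∥ 7a 77 46 55.
Inner hash: sum = 61+54+54+54+54+54+54+122+119+70+85 = 781; mod 256 = 13 → 0d.
Outer input = (K'⊕opad) ∥ inner = 57 5c 5c 5c 5c 5c 5c ∥ 0d.
Outer hash (tag): sum = 87+92+92+92+92+92+92+13 = 652; mod 256 = 140 → 8c.

8c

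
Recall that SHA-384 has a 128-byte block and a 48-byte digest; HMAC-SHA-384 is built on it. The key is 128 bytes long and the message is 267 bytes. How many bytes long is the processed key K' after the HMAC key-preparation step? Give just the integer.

Key is 128 ≤ 128 bytes, zero-padded: |K'| = 128.

128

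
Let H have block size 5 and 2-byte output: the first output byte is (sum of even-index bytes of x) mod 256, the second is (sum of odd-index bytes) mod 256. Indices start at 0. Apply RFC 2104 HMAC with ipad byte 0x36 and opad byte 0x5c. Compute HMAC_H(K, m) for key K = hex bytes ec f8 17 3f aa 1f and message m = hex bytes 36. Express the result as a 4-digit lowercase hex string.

Key hex bytes ec f8 17 3f aa 1f is 6 bytes > B = 5, so hash it first: H(key) = ad 56, then zero-pad to 5 bytes: K' = ad 56 00 00 00.
K' ⊕ ipad = 9b 60 36 36 36.  K' ⊕ opad = f1 0a 5c 5c 5c.
Inner input = (K'⊕ipad) ∥ m = 9b 60 36 36 36 ∥ 36.
Inner hash: even-index sum = 263 mod 256 = 7; odd-index sum = 204 mod 256 = 204 → 07 cc.
Outer input = (K'⊕opad) ∥ inner = f1 0a 5c 5c 5c ∥ 07 cc.
Outer hash (tag): even-index sum = 629 mod 256 = 117; odd-index sum = 109 mod 256 = 109 → 75 6d.

756d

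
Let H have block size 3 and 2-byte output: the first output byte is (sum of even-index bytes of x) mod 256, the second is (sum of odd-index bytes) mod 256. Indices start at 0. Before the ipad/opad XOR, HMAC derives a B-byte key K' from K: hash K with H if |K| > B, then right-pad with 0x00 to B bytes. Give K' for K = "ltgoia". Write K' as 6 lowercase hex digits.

3c4400

|K| = 6 > B = 3, so first hash the key.
H(K): even-index sum = 316 mod 256 = 60; odd-index sum = 324 mod 256 = 68 → 3c 44.
Zero-pad H(K) = 3c 44 to 3 bytes: K' = 3c 44 00.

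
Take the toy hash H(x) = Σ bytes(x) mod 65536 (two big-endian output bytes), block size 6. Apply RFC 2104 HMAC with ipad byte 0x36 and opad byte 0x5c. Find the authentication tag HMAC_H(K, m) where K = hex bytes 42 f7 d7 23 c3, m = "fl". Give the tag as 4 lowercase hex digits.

02fa

Key hex bytes 42 f7 d7 23 c3 is 5 bytes ≤ B = 6; zero-pad to 6 bytes: K' = 42 f7 d7 23 c3 00.
K' ⊕ ipad = 74 c1 e1 15 f5 36.  K' ⊕ opad = 1e ab 8b 7f 9f 5c.
Inner input = (K'⊕ipad) ∥ m = 74 c1 e1 15 f5 36 ∥ 66 6c.
Inner hash: sum = 116+193+225+21+245+54+102+108 = 1064 → 04 28.
Outer input = (K'⊕opad) ∥ inner = 1e ab 8b 7f 9f 5c ∥ 04 28.
Outer hash (tag): sum = 30+171+139+127+159+92+4+40 = 762 → 02 fa.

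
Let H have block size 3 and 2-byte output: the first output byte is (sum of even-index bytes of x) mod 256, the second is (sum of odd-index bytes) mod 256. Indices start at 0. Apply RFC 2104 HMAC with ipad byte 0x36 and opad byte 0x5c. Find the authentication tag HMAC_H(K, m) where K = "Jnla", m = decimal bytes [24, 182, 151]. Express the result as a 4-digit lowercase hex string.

eeff

Key "Jnla" = 4a 6e 6c 61 is 4 bytes > B = 3, so hash it first: H(key) = b6 cf, then zero-pad to 3 bytes: K' = b6 cf 00.
K' ⊕ ipad = 80 f9 36.  K' ⊕ opad = ea 93 5c.
Inner input = (K'⊕ipad) ∥ m = 80 f9 36 ∥ 18 b6 97.
Inner hash: even-index sum = 364 mod 256 = 108; odd-index sum = 424 mod 256 = 168 → 6c a8.
Outer input = (K'⊕opad) ∥ inner = ea 93 5c ∥ 6c a8.
Outer hash (tag): even-index sum = 494 mod 256 = 238; odd-index sum = 255 mod 256 = 255 → ee ff.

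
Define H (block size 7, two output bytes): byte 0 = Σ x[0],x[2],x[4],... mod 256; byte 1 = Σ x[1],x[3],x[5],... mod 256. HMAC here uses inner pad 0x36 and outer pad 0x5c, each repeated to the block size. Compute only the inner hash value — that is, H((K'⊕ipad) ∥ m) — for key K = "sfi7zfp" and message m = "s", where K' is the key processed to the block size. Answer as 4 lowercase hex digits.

Key "sfi7zfp" = 73 66 69 37 7a 66 70 is exactly B = 7 bytes: K' = 73 66 69 37 7a 66 70.
K' ⊕ ipad = 45 50 5f 01 4c 50 46.
Inner input = 45 50 5f 01 4c 50 46 ∥ 73.
Inner hash: even-index sum = 310 mod 256 = 54; odd-index sum = 276 mod 256 = 20 → 36 14.

3614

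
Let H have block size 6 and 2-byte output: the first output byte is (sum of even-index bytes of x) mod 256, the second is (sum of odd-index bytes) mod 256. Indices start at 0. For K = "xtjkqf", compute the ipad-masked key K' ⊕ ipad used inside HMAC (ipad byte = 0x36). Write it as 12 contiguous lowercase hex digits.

Key "xtjkqf" = 78 74 6a 6b 71 66 is exactly B = 6 bytes: K' = 78 74 6a 6b 71 66.
XOR each byte with 0x36: 78⊕36=4e, 74⊕36=42, 6a⊕36=5c, 6b⊕36=5d, 71⊕36=47, 66⊕36=50.

4e425c5d4750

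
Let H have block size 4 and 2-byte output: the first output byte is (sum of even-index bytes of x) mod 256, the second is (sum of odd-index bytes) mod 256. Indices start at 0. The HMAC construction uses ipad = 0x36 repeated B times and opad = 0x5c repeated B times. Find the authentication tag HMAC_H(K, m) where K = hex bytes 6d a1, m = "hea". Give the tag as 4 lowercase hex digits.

e78b

Key hex bytes 6d a1 is 2 bytes ≤ B = 4; zero-pad to 4 bytes: K' = 6d a1 00 00.
K' ⊕ ipad = 5b 97 36 36.  K' ⊕ opad = 31 fd 5c 5c.
Inner input = (K'⊕ipad) ∥ m = 5b 97 36 36 ∥ 68 65 61.
Inner hash: even-index sum = 346 mod 256 = 90; odd-index sum = 306 mod 256 = 50 → 5a 32.
Outer input = (K'⊕opad) ∥ inner = 31 fd 5c 5c ∥ 5a 32.
Outer hash (tag): even-index sum = 231 mod 256 = 231; odd-index sum = 395 mod 256 = 139 → e7 8b.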